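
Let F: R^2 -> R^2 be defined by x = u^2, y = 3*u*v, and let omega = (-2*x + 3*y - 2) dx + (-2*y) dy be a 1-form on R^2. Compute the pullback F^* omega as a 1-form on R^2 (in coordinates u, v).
F^* omega = (2*u*(-2*u^2 + 9*u*v - 9*v^2 - 2)) du + (-18*u^2*v) dv

Using F^*(f dg) = (f ∘ F) d(g ∘ F), substitute each coordinate x_i by F_i(u, v) in f_i, and replace dx_i by d F_i = (∂F_i/∂u) du + (∂F_i/∂v) dv.
  For the x component: f_1(F) = -2*u^2 + 9*u*v - 2; d F_1 = (2*u) du + (0) dv
  For the y component: f_2(F) = -6*u*v; d F_2 = (3*v) du + (3*u) dv
Combining and collecting du, dv coefficients:
  coeff of du: 2*u*(-2*u^2 + 9*u*v - 9*v^2 - 2)
  coeff of dv: -18*u^2*v
F^* omega = (2*u*(-2*u^2 + 9*u*v - 9*v^2 - 2)) du + (-18*u^2*v) dv.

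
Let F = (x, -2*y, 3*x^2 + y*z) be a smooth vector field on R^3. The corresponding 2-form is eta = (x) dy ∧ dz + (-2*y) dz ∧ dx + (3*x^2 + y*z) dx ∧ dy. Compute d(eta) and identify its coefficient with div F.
d(eta) = (y - 1) dx ∧ dy ∧ dz; div F = y - 1

For a 2-form in R^3 of the form above, applying d gives a 3-form with coefficient ∂P/∂x + ∂Q/∂y + ∂R/∂z:
  ∂P/∂x = 1
  ∂Q/∂y = -2
  ∂R/∂z = y
Sum = y - 1, which is exactly div F.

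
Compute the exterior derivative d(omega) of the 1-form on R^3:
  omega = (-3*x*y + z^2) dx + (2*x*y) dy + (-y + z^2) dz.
d(omega) = (3*x + 2*y) dx ∧ dy + (-2*z) dx ∧ dz + (-1) dy ∧ dz

For a 1-form omega = sum_i f_i dx_i, the exterior derivative is
  d(omega) = sum_{i < j} (∂f_j/∂x_i - ∂f_i/∂x_j) dx_i ∧ dx_j.
  coefficient of dx ∧ dy: ∂f_2/∂x - ∂f_1/∂y = ∂(2*x*y)/∂x - ∂(-3*x*y + z^2)/∂y = 3*x + 2*y
  coefficient of dx ∧ dz: ∂f_3/∂x - ∂f_1/∂z = ∂(-y + z^2)/∂x - ∂(-3*x*y + z^2)/∂z = -2*z
  coefficient of dy ∧ dz: ∂f_3/∂y - ∂f_2/∂z = ∂(-y + z^2)/∂y - ∂(2*x*y)/∂z = -1
Assembling: d(omega) = (3*x + 2*y) dx ∧ dy + (-2*z) dx ∧ dz + (-1) dy ∧ dz.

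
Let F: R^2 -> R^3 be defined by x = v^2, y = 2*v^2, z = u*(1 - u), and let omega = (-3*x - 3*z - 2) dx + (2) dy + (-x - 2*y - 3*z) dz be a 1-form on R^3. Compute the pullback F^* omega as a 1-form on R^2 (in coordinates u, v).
F^* omega = (-6*u^3 + 9*u^2 + 10*u*v^2 - 3*u - 5*v^2) du + (2*v*(3*u^2 - 3*u - 3*v^2 + 2)) dv

Using F^*(f dg) = (f ∘ F) d(g ∘ F), substitute each coordinate x_i by F_i(u, v) in f_i, and replace dx_i by d F_i = (∂F_i/∂u) du + (∂F_i/∂v) dv.
  For the x component: f_1(F) = 3*u^2 - 3*u - 3*v^2 - 2; d F_1 = (0) du + (2*v) dv
  For the y component: f_2(F) = 2; d F_2 = (0) du + (4*v) dv
  For the z component: f_3(F) = 3*u^2 - 3*u - 5*v^2; d F_3 = (1 - 2*u) du + (0) dv
Combining and collecting du, dv coefficients:
  coeff of du: -6*u^3 + 9*u^2 + 10*u*v^2 - 3*u - 5*v^2
  coeff of dv: 2*v*(3*u^2 - 3*u - 3*v^2 + 2)
F^* omega = (-6*u^3 + 9*u^2 + 10*u*v^2 - 3*u - 5*v^2) du + (2*v*(3*u^2 - 3*u - 3*v^2 + 2)) dv.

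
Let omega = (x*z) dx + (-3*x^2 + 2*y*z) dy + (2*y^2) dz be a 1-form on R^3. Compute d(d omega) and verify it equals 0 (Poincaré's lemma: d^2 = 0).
d(d omega) = 0

Step 1: d omega = sum_{i<j} (∂f_j/∂x_i - ∂f_i/∂x_j) dx_i ∧ dx_j:
  coeff of dx ∧ dy: -6*x
  coeff of dx ∧ dz: -x
  coeff of dy ∧ dz: 2*y
Step 2: Apply d again to each 2-form coefficient. The only possible 3-form in R^3 is dx ∧ dy ∧ dz, with coefficient
  ∂(coeff of dy∧dz)/∂x - ∂(coeff of dx∧dz)/∂y + ∂(coeff of dx∧dy)/∂z
  = ∂/∂x (2*y) - ∂/∂y (-x) + ∂/∂z (-6*x).
Each of these terms simplifies to sums of mixed partials that cancel in pairs. The result is 0 (by equality of mixed partials for smooth functions — Schwarz / Clairaut).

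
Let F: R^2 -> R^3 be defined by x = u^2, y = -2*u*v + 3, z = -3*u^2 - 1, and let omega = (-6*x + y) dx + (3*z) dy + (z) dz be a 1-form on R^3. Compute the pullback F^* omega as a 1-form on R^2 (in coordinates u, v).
F^* omega = (6*u^3 + 14*u^2*v + 12*u + 6*v) du + (18*u^3 + 6*u) dv

Using F^*(f dg) = (f ∘ F) d(g ∘ F), substitute each coordinate x_i by F_i(u, v) in f_i, and replace dx_i by d F_i = (∂F_i/∂u) du + (∂F_i/∂v) dv.
  For the x component: f_1(F) = -6*u^2 - 2*u*v + 3; d F_1 = (2*u) du + (0) dv
  For the y component: f_2(F) = -9*u^2 - 3; d F_2 = (-2*v) du + (-2*u) dv
  For the z component: f_3(F) = -3*u^2 - 1; d F_3 = (-6*u) du + (0) dv
Combining and collecting du, dv coefficients:
  coeff of du: 6*u^3 + 14*u^2*v + 12*u + 6*v
  coeff of dv: 18*u^3 + 6*u
F^* omega = (6*u^3 + 14*u^2*v + 12*u + 6*v) du + (18*u^3 + 6*u) dv.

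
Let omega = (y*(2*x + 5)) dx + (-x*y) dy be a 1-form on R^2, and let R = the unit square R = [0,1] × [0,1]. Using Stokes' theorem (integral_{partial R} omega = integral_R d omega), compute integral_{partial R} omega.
integral_(partial R) omega = -13/2

Stokes: integral_partial_R omega = integral_R d omega with d omega = (∂Q/∂x - ∂P/∂y) dx ∧ dy.
  ∂Q/∂x = -y
  ∂P/∂y = 2*x + 5
  integrand = ∂Q/∂x - ∂P/∂y = -2*x - y - 5.
Integrating over R: integral_0^1 integral_0^1 (-2*x - y - 5) dx dy = -13/2.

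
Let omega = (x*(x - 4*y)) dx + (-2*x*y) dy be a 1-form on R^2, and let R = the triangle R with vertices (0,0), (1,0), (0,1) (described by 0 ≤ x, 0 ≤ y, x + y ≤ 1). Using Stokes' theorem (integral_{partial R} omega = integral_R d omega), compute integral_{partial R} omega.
integral_(partial R) omega = 1/3

Stokes: integral_partial_R omega = integral_R d omega with d omega = (∂Q/∂x - ∂P/∂y) dx ∧ dy.
  ∂Q/∂x = -2*y
  ∂P/∂y = -4*x
  integrand = ∂Q/∂x - ∂P/∂y = 4*x - 2*y.
Integrating over R: integral_0^1 integral_0^{1-x} (4*x - 2*y) dy dx = 1/3.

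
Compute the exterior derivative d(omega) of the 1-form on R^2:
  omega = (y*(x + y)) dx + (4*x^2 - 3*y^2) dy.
d(omega) = (7*x - 2*y) dx ∧ dy

For a 1-form omega = sum_i f_i dx_i, the exterior derivative is
  d(omega) = sum_{i < j} (∂f_j/∂x_i - ∂f_i/∂x_j) dx_i ∧ dx_j.
  coefficient of dx ∧ dy: ∂f_2/∂x - ∂f_1/∂y = ∂(4*x^2 - 3*y^2)/∂x - ∂(y*(x + y))/∂y = 7*x - 2*y
Assembling: d(omega) = (7*x - 2*y) dx ∧ dy.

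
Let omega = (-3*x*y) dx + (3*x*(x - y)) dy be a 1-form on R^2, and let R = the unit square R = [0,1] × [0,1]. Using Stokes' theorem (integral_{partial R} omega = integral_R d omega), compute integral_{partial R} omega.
integral_(partial R) omega = 3

Stokes: integral_partial_R omega = integral_R d omega with d omega = (∂Q/∂x - ∂P/∂y) dx ∧ dy.
  ∂Q/∂x = 6*x - 3*y
  ∂P/∂y = -3*x
  integrand = ∂Q/∂x - ∂P/∂y = 9*x - 3*y.
Integrating over R: integral_0^1 integral_0^1 (9*x - 3*y) dx dy = 3.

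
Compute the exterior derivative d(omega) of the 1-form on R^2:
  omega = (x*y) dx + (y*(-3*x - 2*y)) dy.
d(omega) = (-x - 3*y) dx ∧ dy

For a 1-form omega = sum_i f_i dx_i, the exterior derivative is
  d(omega) = sum_{i < j} (∂f_j/∂x_i - ∂f_i/∂x_j) dx_i ∧ dx_j.
  coefficient of dx ∧ dy: ∂f_2/∂x - ∂f_1/∂y = ∂(y*(-3*x - 2*y))/∂x - ∂(x*y)/∂y = -x - 3*y
Assembling: d(omega) = (-x - 3*y) dx ∧ dy.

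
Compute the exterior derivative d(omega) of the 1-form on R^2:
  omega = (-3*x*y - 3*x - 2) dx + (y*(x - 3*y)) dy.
d(omega) = (3*x + y) dx ∧ dy

For a 1-form omega = sum_i f_i dx_i, the exterior derivative is
  d(omega) = sum_{i < j} (∂f_j/∂x_i - ∂f_i/∂x_j) dx_i ∧ dx_j.
  coefficient of dx ∧ dy: ∂f_2/∂x - ∂f_1/∂y = ∂(y*(x - 3*y))/∂x - ∂(-3*x*y - 3*x - 2)/∂y = 3*x + y
Assembling: d(omega) = (3*x + y) dx ∧ dy.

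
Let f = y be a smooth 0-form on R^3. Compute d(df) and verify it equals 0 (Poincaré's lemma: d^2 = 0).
d(df) = 0

Step 1: df = sum_i (∂f/∂x_i) dx_i = (0) dx + (1) dy + (0) dz.
Step 2: Apply d again. Using the 1-form formula, the coefficient of dx ∧ dy in d(df) is ∂^2 f/∂x ∂y - ∂^2 f/∂y ∂x = (0) - (0) = 0 (equality of mixed partials for smooth f).
Similarly for dx ∧ dz and dy ∧ dz — all coefficients vanish. So d(df) = 0.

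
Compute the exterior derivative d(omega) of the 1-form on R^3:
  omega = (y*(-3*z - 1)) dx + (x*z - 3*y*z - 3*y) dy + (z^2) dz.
d(omega) = (4*z + 1) dx ∧ dy + (3*y) dx ∧ dz + (-x + 3*y) dy ∧ dz

For a 1-form omega = sum_i f_i dx_i, the exterior derivative is
  d(omega) = sum_{i < j} (∂f_j/∂x_i - ∂f_i/∂x_j) dx_i ∧ dx_j.
  coefficient of dx ∧ dy: ∂f_2/∂x - ∂f_1/∂y = ∂(x*z - 3*y*z - 3*y)/∂x - ∂(y*(-3*z - 1))/∂y = 4*z + 1
  coefficient of dx ∧ dz: ∂f_3/∂x - ∂f_1/∂z = ∂(z^2)/∂x - ∂(y*(-3*z - 1))/∂z = 3*y
  coefficient of dy ∧ dz: ∂f_3/∂y - ∂f_2/∂z = ∂(z^2)/∂y - ∂(x*z - 3*y*z - 3*y)/∂z = -x + 3*y
Assembling: d(omega) = (4*z + 1) dx ∧ dy + (3*y) dx ∧ dz + (-x + 3*y) dy ∧ dz.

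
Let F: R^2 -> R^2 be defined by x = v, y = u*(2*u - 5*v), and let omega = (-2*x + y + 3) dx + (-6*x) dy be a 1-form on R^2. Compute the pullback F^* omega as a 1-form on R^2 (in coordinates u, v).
F^* omega = (6*v*(-4*u + 5*v)) du + (2*u^2 + 25*u*v - 2*v + 3) dv

Using F^*(f dg) = (f ∘ F) d(g ∘ F), substitute each coordinate x_i by F_i(u, v) in f_i, and replace dx_i by d F_i = (∂F_i/∂u) du + (∂F_i/∂v) dv.
  For the x component: f_1(F) = 2*u^2 - 5*u*v - 2*v + 3; d F_1 = (0) du + (1) dv
  For the y component: f_2(F) = -6*v; d F_2 = (4*u - 5*v) du + (-5*u) dv
Combining and collecting du, dv coefficients:
  coeff of du: 6*v*(-4*u + 5*v)
  coeff of dv: 2*u^2 + 25*u*v - 2*v + 3
F^* omega = (6*v*(-4*u + 5*v)) du + (2*u^2 + 25*u*v - 2*v + 3) dv.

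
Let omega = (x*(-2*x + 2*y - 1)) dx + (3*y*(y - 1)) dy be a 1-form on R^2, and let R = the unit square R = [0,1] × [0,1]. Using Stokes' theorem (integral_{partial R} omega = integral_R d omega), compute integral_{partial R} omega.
integral_(partial R) omega = -1

Stokes: integral_partial_R omega = integral_R d omega with d omega = (∂Q/∂x - ∂P/∂y) dx ∧ dy.
  ∂Q/∂x = 0
  ∂P/∂y = 2*x
  integrand = ∂Q/∂x - ∂P/∂y = -2*x.
Integrating over R: integral_0^1 integral_0^1 (-2*x) dx dy = -1.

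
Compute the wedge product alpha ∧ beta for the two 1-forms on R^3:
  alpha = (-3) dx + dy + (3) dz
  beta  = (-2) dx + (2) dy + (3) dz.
alpha ∧ beta = (-4) dx ∧ dy + (-3) dx ∧ dz + (-3) dy ∧ dz

Distribute the wedge, using dx_i ∧ dx_j = -dx_j ∧ dx_i and dx_i ∧ dx_i = 0. For each pair (i, j) with i < j, the coefficient of dx_i ∧ dx_j in alpha ∧ beta is (alpha_i * beta_j - alpha_j * beta_i). Collecting: alpha ∧ beta = (-4) dx ∧ dy + (-3) dx ∧ dz + (-3) dy ∧ dz.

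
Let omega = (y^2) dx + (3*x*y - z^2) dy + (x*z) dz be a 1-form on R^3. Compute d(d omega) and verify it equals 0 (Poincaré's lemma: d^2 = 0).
d(d omega) = 0

Step 1: d omega = sum_{i<j} (∂f_j/∂x_i - ∂f_i/∂x_j) dx_i ∧ dx_j:
  coeff of dx ∧ dy: y
  coeff of dx ∧ dz: z
  coeff of dy ∧ dz: 2*z
Step 2: Apply d again to each 2-form coefficient. The only possible 3-form in R^3 is dx ∧ dy ∧ dz, with coefficient
  ∂(coeff of dy∧dz)/∂x - ∂(coeff of dx∧dz)/∂y + ∂(coeff of dx∧dy)/∂z
  = ∂/∂x (2*z) - ∂/∂y (z) + ∂/∂z (y).
Each of these terms simplifies to sums of mixed partials that cancel in pairs. The result is 0 (by equality of mixed partials for smooth functions — Schwarz / Clairaut).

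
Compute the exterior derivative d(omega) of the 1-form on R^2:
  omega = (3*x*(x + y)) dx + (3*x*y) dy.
d(omega) = (-3*x + 3*y) dx ∧ dy

For a 1-form omega = sum_i f_i dx_i, the exterior derivative is
  d(omega) = sum_{i < j} (∂f_j/∂x_i - ∂f_i/∂x_j) dx_i ∧ dx_j.
  coefficient of dx ∧ dy: ∂f_2/∂x - ∂f_1/∂y = ∂(3*x*y)/∂x - ∂(3*x*(x + y))/∂y = -3*x + 3*y
Assembling: d(omega) = (-3*x + 3*y) dx ∧ dy.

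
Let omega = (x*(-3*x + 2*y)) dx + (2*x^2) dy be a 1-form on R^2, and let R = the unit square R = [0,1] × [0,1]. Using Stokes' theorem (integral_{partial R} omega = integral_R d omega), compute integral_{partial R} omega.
integral_(partial R) omega = 1

Stokes: integral_partial_R omega = integral_R d omega with d omega = (∂Q/∂x - ∂P/∂y) dx ∧ dy.
  ∂Q/∂x = 4*x
  ∂P/∂y = 2*x
  integrand = ∂Q/∂x - ∂P/∂y = 2*x.
Integrating over R: integral_0^1 integral_0^1 (2*x) dx dy = 1.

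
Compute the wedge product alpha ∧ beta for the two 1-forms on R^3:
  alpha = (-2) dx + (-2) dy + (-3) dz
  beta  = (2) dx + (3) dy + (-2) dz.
alpha ∧ beta = (-2) dx ∧ dy + (10) dx ∧ dz + (13) dy ∧ dz

Distribute the wedge, using dx_i ∧ dx_j = -dx_j ∧ dx_i and dx_i ∧ dx_i = 0. For each pair (i, j) with i < j, the coefficient of dx_i ∧ dx_j in alpha ∧ beta is (alpha_i * beta_j - alpha_j * beta_i). Collecting: alpha ∧ beta = (-2) dx ∧ dy + (10) dx ∧ dz + (13) dy ∧ dz.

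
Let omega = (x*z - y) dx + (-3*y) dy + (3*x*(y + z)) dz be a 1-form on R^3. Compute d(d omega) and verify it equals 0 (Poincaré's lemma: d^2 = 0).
d(d omega) = 0

Step 1: d omega = sum_{i<j} (∂f_j/∂x_i - ∂f_i/∂x_j) dx_i ∧ dx_j:
  coeff of dx ∧ dy: 1
  coeff of dx ∧ dz: -x + 3*y + 3*z
  coeff of dy ∧ dz: 3*x
Step 2: Apply d again to each 2-form coefficient. The only possible 3-form in R^3 is dx ∧ dy ∧ dz, with coefficient
  ∂(coeff of dy∧dz)/∂x - ∂(coeff of dx∧dz)/∂y + ∂(coeff of dx∧dy)/∂z
  = ∂/∂x (3*x) - ∂/∂y (-x + 3*y + 3*z) + ∂/∂z (1).
Each of these terms simplifies to sums of mixed partials that cancel in pairs. The result is 0 (by equality of mixed partials for smooth functions — Schwarz / Clairaut).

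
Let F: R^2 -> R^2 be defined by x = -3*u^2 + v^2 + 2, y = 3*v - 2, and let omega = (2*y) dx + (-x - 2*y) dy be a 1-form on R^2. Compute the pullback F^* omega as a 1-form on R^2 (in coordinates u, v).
F^* omega = (12*u*(2 - 3*v)) du + (9*u^2 + 9*v^2 - 26*v + 6) dv

Using F^*(f dg) = (f ∘ F) d(g ∘ F), substitute each coordinate x_i by F_i(u, v) in f_i, and replace dx_i by d F_i = (∂F_i/∂u) du + (∂F_i/∂v) dv.
  For the x component: f_1(F) = 6*v - 4; d F_1 = (-6*u) du + (2*v) dv
  For the y component: f_2(F) = 3*u^2 - v^2 - 6*v + 2; d F_2 = (0) du + (3) dv
Combining and collecting du, dv coefficients:
  coeff of du: 12*u*(2 - 3*v)
  coeff of dv: 9*u^2 + 9*v^2 - 26*v + 6
F^* omega = (12*u*(2 - 3*v)) du + (9*u^2 + 9*v^2 - 26*v + 6) dv.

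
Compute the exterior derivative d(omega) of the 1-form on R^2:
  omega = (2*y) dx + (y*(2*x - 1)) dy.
d(omega) = (2*y - 2) dx ∧ dy

For a 1-form omega = sum_i f_i dx_i, the exterior derivative is
  d(omega) = sum_{i < j} (∂f_j/∂x_i - ∂f_i/∂x_j) dx_i ∧ dx_j.
  coefficient of dx ∧ dy: ∂f_2/∂x - ∂f_1/∂y = ∂(y*(2*x - 1))/∂x - ∂(2*y)/∂y = 2*y - 2
Assembling: d(omega) = (2*y - 2) dx ∧ dy.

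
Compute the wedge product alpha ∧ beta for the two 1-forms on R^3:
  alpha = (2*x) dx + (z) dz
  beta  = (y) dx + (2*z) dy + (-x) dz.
alpha ∧ beta = (4*x*z) dx ∧ dy + (-2*x^2 - y*z) dx ∧ dz + (-2*z^2) dy ∧ dz

Distribute the wedge, using dx_i ∧ dx_j = -dx_j ∧ dx_i and dx_i ∧ dx_i = 0. For each pair (i, j) with i < j, the coefficient of dx_i ∧ dx_j in alpha ∧ beta is (alpha_i * beta_j - alpha_j * beta_i). Collecting: alpha ∧ beta = (4*x*z) dx ∧ dy + (-2*x^2 - y*z) dx ∧ dz + (-2*z^2) dy ∧ dz.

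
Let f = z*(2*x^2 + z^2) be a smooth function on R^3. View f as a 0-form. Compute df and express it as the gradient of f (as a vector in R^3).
df = (4*x*z) dx + (0) dy + (2*x^2 + 3*z^2) dz; grad f = (4*x*z, 0, 2*x^2 + 3*z^2)

For a 0-form f, d f = (∂f/∂x) dx + (∂f/∂y) dy + (∂f/∂z) dz. The components of the vector representation are exactly the entries of grad f in Cartesian coordinates:
  ∂f/∂x = 4*x*z
  ∂f/∂y = 0
  ∂f/∂z = 2*x^2 + 3*z^2.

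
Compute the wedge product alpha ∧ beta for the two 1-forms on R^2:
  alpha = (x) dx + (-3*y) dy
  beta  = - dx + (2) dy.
alpha ∧ beta = (2*x - 3*y) dx ∧ dy

Distribute the wedge, using dx_i ∧ dx_j = -dx_j ∧ dx_i and dx_i ∧ dx_i = 0. For each pair (i, j) with i < j, the coefficient of dx_i ∧ dx_j in alpha ∧ beta is (alpha_i * beta_j - alpha_j * beta_i). Collecting: alpha ∧ beta = (2*x - 3*y) dx ∧ dy.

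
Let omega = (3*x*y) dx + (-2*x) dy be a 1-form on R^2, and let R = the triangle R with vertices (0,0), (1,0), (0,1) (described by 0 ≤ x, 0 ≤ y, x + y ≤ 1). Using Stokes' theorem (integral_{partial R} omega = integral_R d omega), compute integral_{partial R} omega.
integral_(partial R) omega = -3/2

Stokes: integral_partial_R omega = integral_R d omega with d omega = (∂Q/∂x - ∂P/∂y) dx ∧ dy.
  ∂Q/∂x = -2
  ∂P/∂y = 3*x
  integrand = ∂Q/∂x - ∂P/∂y = -3*x - 2.
Integrating over R: integral_0^1 integral_0^{1-x} (-3*x - 2) dy dx = -3/2.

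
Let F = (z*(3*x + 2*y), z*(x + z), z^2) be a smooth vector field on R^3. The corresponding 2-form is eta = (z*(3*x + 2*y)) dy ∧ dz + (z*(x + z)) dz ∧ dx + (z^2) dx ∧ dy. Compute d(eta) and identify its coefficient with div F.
d(eta) = (5*z) dx ∧ dy ∧ dz; div F = 5*z

For a 2-form in R^3 of the form above, applying d gives a 3-form with coefficient ∂P/∂x + ∂Q/∂y + ∂R/∂z:
  ∂P/∂x = 3*z
  ∂Q/∂y = 0
  ∂R/∂z = 2*z
Sum = 5*z, which is exactly div F.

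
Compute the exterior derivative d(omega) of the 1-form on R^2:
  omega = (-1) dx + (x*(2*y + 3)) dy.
d(omega) = (2*y + 3) dx ∧ dy

For a 1-form omega = sum_i f_i dx_i, the exterior derivative is
  d(omega) = sum_{i < j} (∂f_j/∂x_i - ∂f_i/∂x_j) dx_i ∧ dx_j.
  coefficient of dx ∧ dy: ∂f_2/∂x - ∂f_1/∂y = ∂(x*(2*y + 3))/∂x - ∂(-1)/∂y = 2*y + 3
Assembling: d(omega) = (2*y + 3) dx ∧ dy.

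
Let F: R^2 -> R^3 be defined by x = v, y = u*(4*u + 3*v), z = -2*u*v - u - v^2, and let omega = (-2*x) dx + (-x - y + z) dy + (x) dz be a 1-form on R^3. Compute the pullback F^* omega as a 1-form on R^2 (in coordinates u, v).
F^* omega = (-32*u^3 - 52*u^2*v - 8*u^2 - 23*u*v^2 - 11*u*v - 3*v^3 - 5*v^2 - v) du + (-12*u^3 - 15*u^2*v - 3*u^2 - 3*u*v^2 - 5*u*v - 2*v^2 - 2*v) dv

Using F^*(f dg) = (f ∘ F) d(g ∘ F), substitute each coordinate x_i by F_i(u, v) in f_i, and replace dx_i by d F_i = (∂F_i/∂u) du + (∂F_i/∂v) dv.
  For the x component: f_1(F) = -2*v; d F_1 = (0) du + (1) dv
  For the y component: f_2(F) = -4*u^2 - 5*u*v - u - v^2 - v; d F_2 = (8*u + 3*v) du + (3*u) dv
  For the z component: f_3(F) = v; d F_3 = (-2*v - 1) du + (-2*u - 2*v) dv
Combining and collecting du, dv coefficients:
  coeff of du: -32*u^3 - 52*u^2*v - 8*u^2 - 23*u*v^2 - 11*u*v - 3*v^3 - 5*v^2 - v
  coeff of dv: -12*u^3 - 15*u^2*v - 3*u^2 - 3*u*v^2 - 5*u*v - 2*v^2 - 2*v
F^* omega = (-32*u^3 - 52*u^2*v - 8*u^2 - 23*u*v^2 - 11*u*v - 3*v^3 - 5*v^2 - v) du + (-12*u^3 - 15*u^2*v - 3*u^2 - 3*u*v^2 - 5*u*v - 2*v^2 - 2*v) dv.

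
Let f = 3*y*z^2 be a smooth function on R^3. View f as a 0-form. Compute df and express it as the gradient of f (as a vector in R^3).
df = (0) dx + (3*z^2) dy + (6*y*z) dz; grad f = (0, 3*z^2, 6*y*z)

For a 0-form f, d f = (∂f/∂x) dx + (∂f/∂y) dy + (∂f/∂z) dz. The components of the vector representation are exactly the entries of grad f in Cartesian coordinates:
  ∂f/∂x = 0
  ∂f/∂y = 3*z^2
  ∂f/∂z = 6*y*z.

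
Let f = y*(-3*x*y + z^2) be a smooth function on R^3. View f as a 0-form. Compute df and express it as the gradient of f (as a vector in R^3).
df = (-3*y^2) dx + (-6*x*y + z^2) dy + (2*y*z) dz; grad f = (-3*y^2, -6*x*y + z^2, 2*y*z)

For a 0-form f, d f = (∂f/∂x) dx + (∂f/∂y) dy + (∂f/∂z) dz. The components of the vector representation are exactly the entries of grad f in Cartesian coordinates:
  ∂f/∂x = -3*y^2
  ∂f/∂y = -6*x*y + z^2
  ∂f/∂z = 2*y*z.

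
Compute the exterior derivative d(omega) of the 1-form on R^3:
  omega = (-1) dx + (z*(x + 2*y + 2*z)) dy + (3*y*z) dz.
d(omega) = (z) dx ∧ dy + (-x - 2*y - z) dy ∧ dz

For a 1-form omega = sum_i f_i dx_i, the exterior derivative is
  d(omega) = sum_{i < j} (∂f_j/∂x_i - ∂f_i/∂x_j) dx_i ∧ dx_j.
  coefficient of dx ∧ dy: ∂f_2/∂x - ∂f_1/∂y = ∂(z*(x + 2*y + 2*z))/∂x - ∂(-1)/∂y = z
  coefficient of dy ∧ dz: ∂f_3/∂y - ∂f_2/∂z = ∂(3*y*z)/∂y - ∂(z*(x + 2*y + 2*z))/∂z = -x - 2*y - z
Assembling: d(omega) = (z) dx ∧ dy + (-x - 2*y - z) dy ∧ dz.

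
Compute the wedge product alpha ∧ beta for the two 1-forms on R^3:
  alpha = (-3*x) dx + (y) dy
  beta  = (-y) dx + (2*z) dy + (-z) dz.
alpha ∧ beta = (-6*x*z + y^2) dx ∧ dy + (3*x*z) dx ∧ dz + (-y*z) dy ∧ dz

Distribute the wedge, using dx_i ∧ dx_j = -dx_j ∧ dx_i and dx_i ∧ dx_i = 0. For each pair (i, j) with i < j, the coefficient of dx_i ∧ dx_j in alpha ∧ beta is (alpha_i * beta_j - alpha_j * beta_i). Collecting: alpha ∧ beta = (-6*x*z + y^2) dx ∧ dy + (3*x*z) dx ∧ dz + (-y*z) dy ∧ dz.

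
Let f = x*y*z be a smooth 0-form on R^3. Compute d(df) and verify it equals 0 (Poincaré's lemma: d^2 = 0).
d(df) = 0

Step 1: df = sum_i (∂f/∂x_i) dx_i = (y*z) dx + (x*z) dy + (x*y) dz.
Step 2: Apply d again. Using the 1-form formula, the coefficient of dx ∧ dy in d(df) is ∂^2 f/∂x ∂y - ∂^2 f/∂y ∂x = (z) - (z) = 0 (equality of mixed partials for smooth f).
Similarly for dx ∧ dz and dy ∧ dz — all coefficients vanish. So d(df) = 0.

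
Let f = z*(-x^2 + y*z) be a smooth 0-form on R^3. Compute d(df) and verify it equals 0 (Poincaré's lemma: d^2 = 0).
d(df) = 0

Step 1: df = sum_i (∂f/∂x_i) dx_i = (-2*x*z) dx + (z^2) dy + (-x^2 + 2*y*z) dz.
Step 2: Apply d again. Using the 1-form formula, the coefficient of dx ∧ dy in d(df) is ∂^2 f/∂x ∂y - ∂^2 f/∂y ∂x = (0) - (0) = 0 (equality of mixed partials for smooth f).
Similarly for dx ∧ dz and dy ∧ dz — all coefficients vanish. So d(df) = 0.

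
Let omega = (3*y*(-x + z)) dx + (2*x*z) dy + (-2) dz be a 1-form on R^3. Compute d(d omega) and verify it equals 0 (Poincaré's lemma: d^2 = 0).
d(d omega) = 0

Step 1: d omega = sum_{i<j} (∂f_j/∂x_i - ∂f_i/∂x_j) dx_i ∧ dx_j:
  coeff of dx ∧ dy: 3*x - z
  coeff of dx ∧ dz: -3*y
  coeff of dy ∧ dz: -2*x
Step 2: Apply d again to each 2-form coefficient. The only possible 3-form in R^3 is dx ∧ dy ∧ dz, with coefficient
  ∂(coeff of dy∧dz)/∂x - ∂(coeff of dx∧dz)/∂y + ∂(coeff of dx∧dy)/∂z
  = ∂/∂x (-2*x) - ∂/∂y (-3*y) + ∂/∂z (3*x - z).
Each of these terms simplifies to sums of mixed partials that cancel in pairs. The result is 0 (by equality of mixed partials for smooth functions — Schwarz / Clairaut).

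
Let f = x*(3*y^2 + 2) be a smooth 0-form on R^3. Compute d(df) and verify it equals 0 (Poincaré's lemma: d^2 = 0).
d(df) = 0

Step 1: df = sum_i (∂f/∂x_i) dx_i = (3*y^2 + 2) dx + (6*x*y) dy + (0) dz.
Step 2: Apply d again. Using the 1-form formula, the coefficient of dx ∧ dy in d(df) is ∂^2 f/∂x ∂y - ∂^2 f/∂y ∂x = (6*y) - (6*y) = 0 (equality of mixed partials for smooth f).
Similarly for dx ∧ dz and dy ∧ dz — all coefficients vanish. So d(df) = 0.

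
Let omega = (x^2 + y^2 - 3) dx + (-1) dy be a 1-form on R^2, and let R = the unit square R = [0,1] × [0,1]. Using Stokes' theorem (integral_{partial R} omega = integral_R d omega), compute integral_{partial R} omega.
integral_(partial R) omega = -1

Stokes: integral_partial_R omega = integral_R d omega with d omega = (∂Q/∂x - ∂P/∂y) dx ∧ dy.
  ∂Q/∂x = 0
  ∂P/∂y = 2*y
  integrand = ∂Q/∂x - ∂P/∂y = -2*y.
Integrating over R: integral_0^1 integral_0^1 (-2*y) dx dy = -1.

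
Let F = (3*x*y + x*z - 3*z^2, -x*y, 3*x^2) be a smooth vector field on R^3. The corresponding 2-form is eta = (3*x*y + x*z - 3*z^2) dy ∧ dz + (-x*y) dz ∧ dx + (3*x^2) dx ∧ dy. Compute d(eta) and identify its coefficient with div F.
d(eta) = (-x + 3*y + z) dx ∧ dy ∧ dz; div F = -x + 3*y + z

For a 2-form in R^3 of the form above, applying d gives a 3-form with coefficient ∂P/∂x + ∂Q/∂y + ∂R/∂z:
  ∂P/∂x = 3*y + z
  ∂Q/∂y = -x
  ∂R/∂z = 0
Sum = -x + 3*y + z, which is exactly div F.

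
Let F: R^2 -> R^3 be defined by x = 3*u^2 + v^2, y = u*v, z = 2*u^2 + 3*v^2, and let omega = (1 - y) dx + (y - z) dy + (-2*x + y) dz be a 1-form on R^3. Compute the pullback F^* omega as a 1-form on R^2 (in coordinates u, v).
F^* omega = (-24*u^3 - 4*u^2*v - 7*u*v^2 + 6*u - 3*v^3) du + (-2*u^3 - 35*u^2*v + u*v^2 - 12*v^3 + 2*v) dv

Using F^*(f dg) = (f ∘ F) d(g ∘ F), substitute each coordinate x_i by F_i(u, v) in f_i, and replace dx_i by d F_i = (∂F_i/∂u) du + (∂F_i/∂v) dv.
  For the x component: f_1(F) = -u*v + 1; d F_1 = (6*u) du + (2*v) dv
  For the y component: f_2(F) = -2*u^2 + u*v - 3*v^2; d F_2 = (v) du + (u) dv
  For the z component: f_3(F) = -6*u^2 + u*v - 2*v^2; d F_3 = (4*u) du + (6*v) dv
Combining and collecting du, dv coefficients:
  coeff of du: -24*u^3 - 4*u^2*v - 7*u*v^2 + 6*u - 3*v^3
  coeff of dv: -2*u^3 - 35*u^2*v + u*v^2 - 12*v^3 + 2*v
F^* omega = (-24*u^3 - 4*u^2*v - 7*u*v^2 + 6*u - 3*v^3) du + (-2*u^3 - 35*u^2*v + u*v^2 - 12*v^3 + 2*v) dv.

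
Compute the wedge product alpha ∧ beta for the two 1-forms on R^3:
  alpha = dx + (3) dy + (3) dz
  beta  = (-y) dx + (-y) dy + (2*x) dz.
alpha ∧ beta = (2*y) dx ∧ dy + (2*x + 3*y) dx ∧ dz + (6*x + 3*y) dy ∧ dz

Distribute the wedge, using dx_i ∧ dx_j = -dx_j ∧ dx_i and dx_i ∧ dx_i = 0. For each pair (i, j) with i < j, the coefficient of dx_i ∧ dx_j in alpha ∧ beta is (alpha_i * beta_j - alpha_j * beta_i). Collecting: alpha ∧ beta = (2*y) dx ∧ dy + (2*x + 3*y) dx ∧ dz + (6*x + 3*y) dy ∧ dz.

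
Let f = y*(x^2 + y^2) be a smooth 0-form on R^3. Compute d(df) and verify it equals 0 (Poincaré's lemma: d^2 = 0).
d(df) = 0

Step 1: df = sum_i (∂f/∂x_i) dx_i = (2*x*y) dx + (x^2 + 3*y^2) dy + (0) dz.
Step 2: Apply d again. Using the 1-form formula, the coefficient of dx ∧ dy in d(df) is ∂^2 f/∂x ∂y - ∂^2 f/∂y ∂x = (2*x) - (2*x) = 0 (equality of mixed partials for smooth f).
Similarly for dx ∧ dz and dy ∧ dz — all coefficients vanish. So d(df) = 0.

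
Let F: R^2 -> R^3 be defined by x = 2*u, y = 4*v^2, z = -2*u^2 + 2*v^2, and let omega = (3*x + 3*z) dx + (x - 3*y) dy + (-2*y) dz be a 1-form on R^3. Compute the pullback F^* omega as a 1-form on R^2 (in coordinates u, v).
F^* omega = (-12*u^2 + 32*u*v^2 + 12*u + 12*v^2) du + (16*v*(u - 8*v^2)) dv

Using F^*(f dg) = (f ∘ F) d(g ∘ F), substitute each coordinate x_i by F_i(u, v) in f_i, and replace dx_i by d F_i = (∂F_i/∂u) du + (∂F_i/∂v) dv.
  For the x component: f_1(F) = -6*u^2 + 6*u + 6*v^2; d F_1 = (2) du + (0) dv
  For the y component: f_2(F) = 2*u - 12*v^2; d F_2 = (0) du + (8*v) dv
  For the z component: f_3(F) = -8*v^2; d F_3 = (-4*u) du + (4*v) dv
Combining and collecting du, dv coefficients:
  coeff of du: -12*u^2 + 32*u*v^2 + 12*u + 12*v^2
  coeff of dv: 16*v*(u - 8*v^2)
F^* omega = (-12*u^2 + 32*u*v^2 + 12*u + 12*v^2) du + (16*v*(u - 8*v^2)) dv.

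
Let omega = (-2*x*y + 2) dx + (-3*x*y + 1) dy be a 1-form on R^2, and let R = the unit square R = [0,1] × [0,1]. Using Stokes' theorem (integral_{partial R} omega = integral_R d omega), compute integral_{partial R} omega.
integral_(partial R) omega = -1/2

Stokes: integral_partial_R omega = integral_R d omega with d omega = (∂Q/∂x - ∂P/∂y) dx ∧ dy.
  ∂Q/∂x = -3*y
  ∂P/∂y = -2*x
  integrand = ∂Q/∂x - ∂P/∂y = 2*x - 3*y.
Integrating over R: integral_0^1 integral_0^1 (2*x - 3*y) dx dy = -1/2.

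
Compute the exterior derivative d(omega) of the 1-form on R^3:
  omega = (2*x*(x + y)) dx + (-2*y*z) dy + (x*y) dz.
d(omega) = (-2*x) dx ∧ dy + (y) dx ∧ dz + (x + 2*y) dy ∧ dz

For a 1-form omega = sum_i f_i dx_i, the exterior derivative is
  d(omega) = sum_{i < j} (∂f_j/∂x_i - ∂f_i/∂x_j) dx_i ∧ dx_j.
  coefficient of dx ∧ dy: ∂f_2/∂x - ∂f_1/∂y = ∂(-2*y*z)/∂x - ∂(2*x*(x + y))/∂y = -2*x
  coefficient of dx ∧ dz: ∂f_3/∂x - ∂f_1/∂z = ∂(x*y)/∂x - ∂(2*x*(x + y))/∂z = y
  coefficient of dy ∧ dz: ∂f_3/∂y - ∂f_2/∂z = ∂(x*y)/∂y - ∂(-2*y*z)/∂z = x + 2*y
Assembling: d(omega) = (-2*x) dx ∧ dy + (y) dx ∧ dz + (x + 2*y) dy ∧ dz.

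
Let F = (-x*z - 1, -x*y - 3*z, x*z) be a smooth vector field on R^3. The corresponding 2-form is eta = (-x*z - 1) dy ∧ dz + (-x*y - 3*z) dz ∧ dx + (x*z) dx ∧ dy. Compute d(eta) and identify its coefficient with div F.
d(eta) = (-z) dx ∧ dy ∧ dz; div F = -z

For a 2-form in R^3 of the form above, applying d gives a 3-form with coefficient ∂P/∂x + ∂Q/∂y + ∂R/∂z:
  ∂P/∂x = -z
  ∂Q/∂y = -x
  ∂R/∂z = x
Sum = -z, which is exactly div F.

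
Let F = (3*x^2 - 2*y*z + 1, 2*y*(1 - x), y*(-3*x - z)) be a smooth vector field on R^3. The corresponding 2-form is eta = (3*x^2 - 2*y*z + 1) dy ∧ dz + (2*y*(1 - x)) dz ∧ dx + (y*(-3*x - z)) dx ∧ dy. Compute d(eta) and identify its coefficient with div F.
d(eta) = (4*x - y + 2) dx ∧ dy ∧ dz; div F = 4*x - y + 2

For a 2-form in R^3 of the form above, applying d gives a 3-form with coefficient ∂P/∂x + ∂Q/∂y + ∂R/∂z:
  ∂P/∂x = 6*x
  ∂Q/∂y = 2 - 2*x
  ∂R/∂z = -y
Sum = 4*x - y + 2, which is exactly div F.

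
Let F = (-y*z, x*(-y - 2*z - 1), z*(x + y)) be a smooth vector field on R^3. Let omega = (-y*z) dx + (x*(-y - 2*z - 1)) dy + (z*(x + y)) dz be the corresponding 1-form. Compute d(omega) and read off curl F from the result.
d(omega) = (2*x + z) dy ∧ dz + (-y - z) dz ∧ dx + (-y - z - 1) dx ∧ dy; curl F = (2*x + z, -y - z, -y - z - 1)

d omega = sum_{i<j} (∂f_j/∂x_i - ∂f_i/∂x_j) dx_i ∧ dx_j. Under the identification (dy ∧ dz, dz ∧ dx, dx ∧ dy) ↔ (e_x, e_y, e_z), the coefficients are exactly the components of curl F. Compute:
  ∂R/∂y - ∂Q/∂z = (z) - (-2*x) = 2*x + z
  ∂P/∂z - ∂R/∂x = (-y) - (z) = -y - z
  ∂Q/∂x - ∂P/∂y = (-y - 2*z - 1) - (-z) = -y - z - 1.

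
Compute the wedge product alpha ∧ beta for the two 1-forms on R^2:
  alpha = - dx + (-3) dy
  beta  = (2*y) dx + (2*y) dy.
alpha ∧ beta = (4*y) dx ∧ dy

Distribute the wedge, using dx_i ∧ dx_j = -dx_j ∧ dx_i and dx_i ∧ dx_i = 0. For each pair (i, j) with i < j, the coefficient of dx_i ∧ dx_j in alpha ∧ beta is (alpha_i * beta_j - alpha_j * beta_i). Collecting: alpha ∧ beta = (4*y) dx ∧ dy.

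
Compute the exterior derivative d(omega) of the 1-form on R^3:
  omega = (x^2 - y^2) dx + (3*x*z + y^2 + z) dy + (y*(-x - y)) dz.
d(omega) = (2*y + 3*z) dx ∧ dy + (-y) dx ∧ dz + (-4*x - 2*y - 1) dy ∧ dz

For a 1-form omega = sum_i f_i dx_i, the exterior derivative is
  d(omega) = sum_{i < j} (∂f_j/∂x_i - ∂f_i/∂x_j) dx_i ∧ dx_j.
  coefficient of dx ∧ dy: ∂f_2/∂x - ∂f_1/∂y = ∂(3*x*z + y^2 + z)/∂x - ∂(x^2 - y^2)/∂y = 2*y + 3*z
  coefficient of dx ∧ dz: ∂f_3/∂x - ∂f_1/∂z = ∂(y*(-x - y))/∂x - ∂(x^2 - y^2)/∂z = -y
  coefficient of dy ∧ dz: ∂f_3/∂y - ∂f_2/∂z = ∂(y*(-x - y))/∂y - ∂(3*x*z + y^2 + z)/∂z = -4*x - 2*y - 1
Assembling: d(omega) = (2*y + 3*z) dx ∧ dy + (-y) dx ∧ dz + (-4*x - 2*y - 1) dy ∧ dz.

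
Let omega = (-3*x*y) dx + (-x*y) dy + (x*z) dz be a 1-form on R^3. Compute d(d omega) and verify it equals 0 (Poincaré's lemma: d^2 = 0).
d(d omega) = 0

Step 1: d omega = sum_{i<j} (∂f_j/∂x_i - ∂f_i/∂x_j) dx_i ∧ dx_j:
  coeff of dx ∧ dy: 3*x - y
  coeff of dx ∧ dz: z
  coeff of dy ∧ dz: 0
Step 2: Apply d again to each 2-form coefficient. The only possible 3-form in R^3 is dx ∧ dy ∧ dz, with coefficient
  ∂(coeff of dy∧dz)/∂x - ∂(coeff of dx∧dz)/∂y + ∂(coeff of dx∧dy)/∂z
  = ∂/∂x (0) - ∂/∂y (z) + ∂/∂z (3*x - y).
Each of these terms simplifies to sums of mixed partials that cancel in pairs. The result is 0 (by equality of mixed partials for smooth functions — Schwarz / Clairaut).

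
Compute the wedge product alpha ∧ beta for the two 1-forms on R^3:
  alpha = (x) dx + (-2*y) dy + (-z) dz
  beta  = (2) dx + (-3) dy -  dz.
alpha ∧ beta = (-3*x + 4*y) dx ∧ dy + (-x + 2*z) dx ∧ dz + (2*y - 3*z) dy ∧ dz

Distribute the wedge, using dx_i ∧ dx_j = -dx_j ∧ dx_i and dx_i ∧ dx_i = 0. For each pair (i, j) with i < j, the coefficient of dx_i ∧ dx_j in alpha ∧ beta is (alpha_i * beta_j - alpha_j * beta_i). Collecting: alpha ∧ beta = (-3*x + 4*y) dx ∧ dy + (-x + 2*z) dx ∧ dz + (2*y - 3*z) dy ∧ dz.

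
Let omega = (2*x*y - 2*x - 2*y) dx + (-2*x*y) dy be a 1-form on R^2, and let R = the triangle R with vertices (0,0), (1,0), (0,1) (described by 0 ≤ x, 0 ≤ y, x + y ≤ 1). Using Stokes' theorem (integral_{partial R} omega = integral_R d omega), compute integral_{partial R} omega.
integral_(partial R) omega = 1/3

Stokes: integral_partial_R omega = integral_R d omega with d omega = (∂Q/∂x - ∂P/∂y) dx ∧ dy.
  ∂Q/∂x = -2*y
  ∂P/∂y = 2*x - 2
  integrand = ∂Q/∂x - ∂P/∂y = -2*x - 2*y + 2.
Integrating over R: integral_0^1 integral_0^{1-x} (-2*x - 2*y + 2) dy dx = 1/3.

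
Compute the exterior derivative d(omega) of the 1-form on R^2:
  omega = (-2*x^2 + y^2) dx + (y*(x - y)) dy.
d(omega) = (-y) dx ∧ dy

For a 1-form omega = sum_i f_i dx_i, the exterior derivative is
  d(omega) = sum_{i < j} (∂f_j/∂x_i - ∂f_i/∂x_j) dx_i ∧ dx_j.
  coefficient of dx ∧ dy: ∂f_2/∂x - ∂f_1/∂y = ∂(y*(x - y))/∂x - ∂(-2*x^2 + y^2)/∂y = -y
Assembling: d(omega) = (-y) dx ∧ dy.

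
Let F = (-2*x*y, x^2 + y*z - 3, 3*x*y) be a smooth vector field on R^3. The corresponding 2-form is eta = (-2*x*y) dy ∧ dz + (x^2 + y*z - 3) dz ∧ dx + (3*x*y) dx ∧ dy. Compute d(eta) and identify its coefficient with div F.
d(eta) = (-2*y + z) dx ∧ dy ∧ dz; div F = -2*y + z

For a 2-form in R^3 of the form above, applying d gives a 3-form with coefficient ∂P/∂x + ∂Q/∂y + ∂R/∂z:
  ∂P/∂x = -2*y
  ∂Q/∂y = z
  ∂R/∂z = 0
Sum = -2*y + z, which is exactly div F.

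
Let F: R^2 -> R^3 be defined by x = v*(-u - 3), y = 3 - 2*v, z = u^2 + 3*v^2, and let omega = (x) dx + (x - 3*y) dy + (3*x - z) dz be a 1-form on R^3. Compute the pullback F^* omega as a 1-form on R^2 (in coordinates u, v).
F^* omega = (-2*u^3 - 6*u^2*v - 5*u*v^2 - 18*u*v + 3*v^2) du + (-5*u^2*v - 18*u*v^2 + 8*u*v - 18*v^3 - 54*v^2 + 3*v + 18) dv

Using F^*(f dg) = (f ∘ F) d(g ∘ F), substitute each coordinate x_i by F_i(u, v) in f_i, and replace dx_i by d F_i = (∂F_i/∂u) du + (∂F_i/∂v) dv.
  For the x component: f_1(F) = v*(-u - 3); d F_1 = (-v) du + (-u - 3) dv
  For the y component: f_2(F) = -u*v + 3*v - 9; d F_2 = (0) du + (-2) dv
  For the z component: f_3(F) = -u^2 - 3*u*v - 3*v^2 - 9*v; d F_3 = (2*u) du + (6*v) dv
Combining and collecting du, dv coefficients:
  coeff of du: -2*u^3 - 6*u^2*v - 5*u*v^2 - 18*u*v + 3*v^2
  coeff of dv: -5*u^2*v - 18*u*v^2 + 8*u*v - 18*v^3 - 54*v^2 + 3*v + 18
F^* omega = (-2*u^3 - 6*u^2*v - 5*u*v^2 - 18*u*v + 3*v^2) du + (-5*u^2*v - 18*u*v^2 + 8*u*v - 18*v^3 - 54*v^2 + 3*v + 18) dv.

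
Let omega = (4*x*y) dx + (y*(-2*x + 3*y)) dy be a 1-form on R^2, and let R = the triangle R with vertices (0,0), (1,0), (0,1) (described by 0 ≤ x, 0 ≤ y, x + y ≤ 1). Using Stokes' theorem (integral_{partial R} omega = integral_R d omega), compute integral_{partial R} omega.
integral_(partial R) omega = -1

Stokes: integral_partial_R omega = integral_R d omega with d omega = (∂Q/∂x - ∂P/∂y) dx ∧ dy.
  ∂Q/∂x = -2*y
  ∂P/∂y = 4*x
  integrand = ∂Q/∂x - ∂P/∂y = -4*x - 2*y.
Integrating over R: integral_0^1 integral_0^{1-x} (-4*x - 2*y) dy dx = -1.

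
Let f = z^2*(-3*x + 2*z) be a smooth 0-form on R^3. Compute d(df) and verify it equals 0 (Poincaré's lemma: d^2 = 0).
d(df) = 0

Step 1: df = sum_i (∂f/∂x_i) dx_i = (-3*z^2) dx + (0) dy + (6*z*(-x + z)) dz.
Step 2: Apply d again. Using the 1-form formula, the coefficient of dx ∧ dy in d(df) is ∂^2 f/∂x ∂y - ∂^2 f/∂y ∂x = (0) - (0) = 0 (equality of mixed partials for smooth f).
Similarly for dx ∧ dz and dy ∧ dz — all coefficients vanish. So d(df) = 0.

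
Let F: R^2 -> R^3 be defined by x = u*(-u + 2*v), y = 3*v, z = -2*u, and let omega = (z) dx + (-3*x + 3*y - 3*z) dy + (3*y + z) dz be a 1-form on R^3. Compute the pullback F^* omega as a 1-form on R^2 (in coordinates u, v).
F^* omega = (4*u^2 - 4*u*v + 4*u - 18*v) du + (5*u^2 - 18*u*v + 18*u + 27*v) dv

Using F^*(f dg) = (f ∘ F) d(g ∘ F), substitute each coordinate x_i by F_i(u, v) in f_i, and replace dx_i by d F_i = (∂F_i/∂u) du + (∂F_i/∂v) dv.
  For the x component: f_1(F) = -2*u; d F_1 = (-2*u + 2*v) du + (2*u) dv
  For the y component: f_2(F) = 3*u^2 - 6*u*v + 6*u + 9*v; d F_2 = (0) du + (3) dv
  For the z component: f_3(F) = -2*u + 9*v; d F_3 = (-2) du + (0) dv
Combining and collecting du, dv coefficients:
  coeff of du: 4*u^2 - 4*u*v + 4*u - 18*v
  coeff of dv: 5*u^2 - 18*u*v + 18*u + 27*v
F^* omega = (4*u^2 - 4*u*v + 4*u - 18*v) du + (5*u^2 - 18*u*v + 18*u + 27*v) dv.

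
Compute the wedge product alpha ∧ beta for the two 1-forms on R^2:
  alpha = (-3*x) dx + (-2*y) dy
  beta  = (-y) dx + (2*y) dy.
alpha ∧ beta = (-2*y*(3*x + y)) dx ∧ dy

Distribute the wedge, using dx_i ∧ dx_j = -dx_j ∧ dx_i and dx_i ∧ dx_i = 0. For each pair (i, j) with i < j, the coefficient of dx_i ∧ dx_j in alpha ∧ beta is (alpha_i * beta_j - alpha_j * beta_i). Collecting: alpha ∧ beta = (-2*y*(3*x + y)) dx ∧ dy.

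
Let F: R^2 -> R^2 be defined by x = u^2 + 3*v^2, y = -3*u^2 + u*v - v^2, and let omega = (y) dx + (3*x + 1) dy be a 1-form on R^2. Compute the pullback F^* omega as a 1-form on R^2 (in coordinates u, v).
F^* omega = (-24*u^3 + 5*u^2*v - 56*u*v^2 - 6*u + 9*v^3 + v) du + (3*u^3 - 24*u^2*v + 15*u*v^2 + u - 24*v^3 - 2*v) dv

Using F^*(f dg) = (f ∘ F) d(g ∘ F), substitute each coordinate x_i by F_i(u, v) in f_i, and replace dx_i by d F_i = (∂F_i/∂u) du + (∂F_i/∂v) dv.
  For the x component: f_1(F) = -3*u^2 + u*v - v^2; d F_1 = (2*u) du + (6*v) dv
  For the y component: f_2(F) = 3*u^2 + 9*v^2 + 1; d F_2 = (-6*u + v) du + (u - 2*v) dv
Combining and collecting du, dv coefficients:
  coeff of du: -24*u^3 + 5*u^2*v - 56*u*v^2 - 6*u + 9*v^3 + v
  coeff of dv: 3*u^3 - 24*u^2*v + 15*u*v^2 + u - 24*v^3 - 2*v
F^* omega = (-24*u^3 + 5*u^2*v - 56*u*v^2 - 6*u + 9*v^3 + v) du + (3*u^3 - 24*u^2*v + 15*u*v^2 + u - 24*v^3 - 2*v) dv.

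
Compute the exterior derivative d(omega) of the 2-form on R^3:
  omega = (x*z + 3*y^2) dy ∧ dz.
d(omega) = (z) dx ∧ dy ∧ dz

For a 2-form omega = sum_{i<j} g_{ij} dx_i ∧ dx_j, the exterior derivative is
  d(omega) = sum_{i<j} d(g_{ij}) ∧ dx_i ∧ dx_j = sum_{i<j, k} (∂g_{ij}/∂x_k) dx_k ∧ dx_i ∧ dx_j.
Expand each term, using dx_k ∧ dx_i ∧ dx_j = sgn(permutation) dx_{(a)} ∧ dx_{(b)} ∧ dx_{(c)} with (a < b < c) sorted:
  d(x*z + 3*y^2) includes (∂/∂x)(x*z + 3*y^2) dx = (z) dx, which multiplied by dy ∧ dz gives (z) dx ∧ dy ∧ dz
Collecting like 3-forms: d(omega) = (z) dx ∧ dy ∧ dz.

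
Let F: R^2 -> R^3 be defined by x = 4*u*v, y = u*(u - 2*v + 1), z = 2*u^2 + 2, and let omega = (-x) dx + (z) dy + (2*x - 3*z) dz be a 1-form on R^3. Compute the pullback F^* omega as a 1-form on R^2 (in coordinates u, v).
F^* omega = (-20*u^3 + 28*u^2*v + 2*u^2 - 16*u*v^2 - 20*u - 4*v + 2) du + (4*u*(-u^2 - 4*u*v - 1)) dv

Using F^*(f dg) = (f ∘ F) d(g ∘ F), substitute each coordinate x_i by F_i(u, v) in f_i, and replace dx_i by d F_i = (∂F_i/∂u) du + (∂F_i/∂v) dv.
  For the x component: f_1(F) = -4*u*v; d F_1 = (4*v) du + (4*u) dv
  For the y component: f_2(F) = 2*u^2 + 2; d F_2 = (2*u - 2*v + 1) du + (-2*u) dv
  For the z component: f_3(F) = -6*u^2 + 8*u*v - 6; d F_3 = (4*u) du + (0) dv
Combining and collecting du, dv coefficients:
  coeff of du: -20*u^3 + 28*u^2*v + 2*u^2 - 16*u*v^2 - 20*u - 4*v + 2
  coeff of dv: 4*u*(-u^2 - 4*u*v - 1)
F^* omega = (-20*u^3 + 28*u^2*v + 2*u^2 - 16*u*v^2 - 20*u - 4*v + 2) du + (4*u*(-u^2 - 4*u*v - 1)) dv.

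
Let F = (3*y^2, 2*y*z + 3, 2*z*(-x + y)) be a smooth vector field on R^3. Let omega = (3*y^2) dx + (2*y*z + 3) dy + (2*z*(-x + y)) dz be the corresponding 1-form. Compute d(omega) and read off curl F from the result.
d(omega) = (-2*y + 2*z) dy ∧ dz + (2*z) dz ∧ dx + (-6*y) dx ∧ dy; curl F = (-2*y + 2*z, 2*z, -6*y)

d omega = sum_{i<j} (∂f_j/∂x_i - ∂f_i/∂x_j) dx_i ∧ dx_j. Under the identification (dy ∧ dz, dz ∧ dx, dx ∧ dy) ↔ (e_x, e_y, e_z), the coefficients are exactly the components of curl F. Compute:
  ∂R/∂y - ∂Q/∂z = (2*z) - (2*y) = -2*y + 2*z
  ∂P/∂z - ∂R/∂x = (0) - (-2*z) = 2*z
  ∂Q/∂x - ∂P/∂y = (0) - (6*y) = -6*y.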